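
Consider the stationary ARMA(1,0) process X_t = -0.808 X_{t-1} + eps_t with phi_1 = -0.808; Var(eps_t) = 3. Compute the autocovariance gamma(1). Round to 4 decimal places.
\gamma(1) = -6.9829

Multiply the model equation by X_{t-k} and take expectations. With theta_0 = psi_0 = 1 and psi_j the MA(infinity) weights, this gives
  gamma(k) - sum_i phi_i gamma(k-i) = c_k,
  c_k = sigma^2 * sum_{j=k..q} theta_j psi_{j-k}   (c_k = 0 for k > q),
using gamma(-m) = gamma(m).
Pure AR (q = 0): c_0 = sigma^2 = 3, c_k = 0 for k >= 1.
Equations for k = 0 and k = 1 (AR order 1):
  gamma(0) = phi_1 gamma(1) + c_0
  gamma(1) = phi_1 gamma(0) + c_1
Substituting the second into the first: gamma(0) (1 - phi_1^2) = c_0 + phi_1 c_1, so
  gamma(0) = c_0 / (1 - phi_1^2) = 3 / (1 - (-0.808)^2) = 3 / 0.347136 = 8.642146.
  gamma(1) = phi_1 gamma(0) = (-0.808)(8.642146) = -6.982854.
Therefore gamma(1) = -6.9829 (to 4 decimal places).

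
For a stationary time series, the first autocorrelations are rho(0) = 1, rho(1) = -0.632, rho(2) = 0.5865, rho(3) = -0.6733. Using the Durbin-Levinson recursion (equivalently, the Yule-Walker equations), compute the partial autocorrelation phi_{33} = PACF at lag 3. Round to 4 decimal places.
\phi_{33} = -0.4079

The PACF at lag k is phi_{kk}, the last component of the solution
to the Yule-Walker system G_k phi = r_k where
  (G_k)_{ij} = rho(|i - j|), (r_k)_i = rho(i), i,j = 1..k.
Equivalently, Durbin-Levinson gives phi_{kk} iteratively:
  phi_{11} = rho(1)
  phi_{kk} = [rho(k) - sum_{j=1..k-1} phi_{k-1,j} rho(k-j)]
            / [1 - sum_{j=1..k-1} phi_{k-1,j} rho(j)],
  phi_{k,j} = phi_{k-1,j} - phi_{kk} phi_{k-1,k-j},  j = 1..k-1.
Step k = 1:
  phi_11 = rho(1) = -0.632.
Step k = 2:
  phi_22 = [rho(2) - phi_11 rho(1)] / [1 - phi_11 rho(1)] = [0.5865 - (-0.632)(-0.632)] / [1 - (-0.632)(-0.632)]
         = 0.187076 / 0.600576 = 0.311494.
  Update: phi_21 = phi_11 - phi_22 phi_11 = -0.632 - (0.311494)(-0.632) = -0.435136.
Step k = 3:
  phi_33 = [rho(3) - phi_21 rho(2) - phi_22 rho(1)] / [1 - phi_21 rho(1) - phi_22 rho(2)]
    numerator   = -0.6733 - (-0.435136)(0.5865) - (0.311494)(-0.632) = -0.22122857
    denominator = 1 - (-0.435136)(-0.632) - (0.311494)(0.5865) = 0.54230289
  phi_33 = -0.22122857 / 0.54230289 = -0.4079.
Therefore phi_{33} = -0.4079.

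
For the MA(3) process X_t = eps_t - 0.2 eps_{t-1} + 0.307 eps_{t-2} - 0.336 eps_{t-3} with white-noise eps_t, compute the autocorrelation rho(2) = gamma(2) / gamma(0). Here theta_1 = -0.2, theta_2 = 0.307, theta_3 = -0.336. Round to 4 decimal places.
\rho(2) = 0.3000

For an MA(q) process with theta_0 = 1, the autocovariance is
  gamma(k) = sigma^2 * sum_{i=0..q-k} theta_i * theta_{i+k},
and rho(k) = gamma(k) / gamma(0). Sigma^2 cancels.
  numerator   = (1)*(0.307) + (-0.2)*(-0.336) = 0.3742.
  denominator = (1)^2 + (-0.2)^2 + (0.307)^2 + (-0.336)^2 = 1.247145.
  rho(2) = 0.3742 / 1.247145 = 0.3000.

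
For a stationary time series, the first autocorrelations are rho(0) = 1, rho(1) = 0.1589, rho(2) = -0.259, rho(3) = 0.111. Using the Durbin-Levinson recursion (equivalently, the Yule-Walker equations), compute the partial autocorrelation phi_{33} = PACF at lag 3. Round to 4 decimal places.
\phi_{33} = 0.2360

The PACF at lag k is phi_{kk}, the last component of the solution
to the Yule-Walker system G_k phi = r_k where
  (G_k)_{ij} = rho(|i - j|), (r_k)_i = rho(i), i,j = 1..k.
Equivalently, Durbin-Levinson gives phi_{kk} iteratively:
  phi_{11} = rho(1)
  phi_{kk} = [rho(k) - sum_{j=1..k-1} phi_{k-1,j} rho(k-j)]
            / [1 - sum_{j=1..k-1} phi_{k-1,j} rho(j)],
  phi_{k,j} = phi_{k-1,j} - phi_{kk} phi_{k-1,k-j},  j = 1..k-1.
Step k = 1:
  phi_11 = rho(1) = 0.1589.
Step k = 2:
  phi_22 = [rho(2) - phi_11 rho(1)] / [1 - phi_11 rho(1)] = [-0.259 - (0.1589)(0.1589)] / [1 - (0.1589)(0.1589)]
         = -0.28424921 / 0.97475079 = -0.291612.
  Update: phi_21 = phi_11 - phi_22 phi_11 = 0.1589 - (-0.291612)(0.1589) = 0.205237.
Step k = 3:
  phi_33 = [rho(3) - phi_21 rho(2) - phi_22 rho(1)] / [1 - phi_21 rho(1) - phi_22 rho(2)]
    numerator   = 0.111 - (0.205237)(-0.259) - (-0.291612)(0.1589) = 0.21049361
    denominator = 1 - (0.205237)(0.1589) - (-0.291612)(-0.259) = 0.89186026
  phi_33 = 0.21049361 / 0.89186026 = 0.236.
Therefore phi_{33} = 0.2360.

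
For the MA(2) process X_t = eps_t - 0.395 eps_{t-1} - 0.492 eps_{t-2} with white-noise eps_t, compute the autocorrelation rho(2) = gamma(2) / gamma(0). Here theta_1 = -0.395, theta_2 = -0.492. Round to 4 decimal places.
\rho(2) = -0.3519

For an MA(q) process with theta_0 = 1, the autocovariance is
  gamma(k) = sigma^2 * sum_{i=0..q-k} theta_i * theta_{i+k},
and rho(k) = gamma(k) / gamma(0). Sigma^2 cancels.
  numerator   = (1)*(-0.492) = -0.492.
  denominator = (1)^2 + (-0.395)^2 + (-0.492)^2 = 1.398089.
  rho(2) = -0.492 / 1.398089 = -0.3519.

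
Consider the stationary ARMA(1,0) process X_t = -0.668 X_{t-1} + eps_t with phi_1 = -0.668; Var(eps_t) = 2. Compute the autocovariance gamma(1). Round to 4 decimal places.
\gamma(1) = -2.4125

Multiply the model equation by X_{t-k} and take expectations. With theta_0 = psi_0 = 1 and psi_j the MA(infinity) weights, this gives
  gamma(k) - sum_i phi_i gamma(k-i) = c_k,
  c_k = sigma^2 * sum_{j=k..q} theta_j psi_{j-k}   (c_k = 0 for k > q),
using gamma(-m) = gamma(m).
Pure AR (q = 0): c_0 = sigma^2 = 2, c_k = 0 for k >= 1.
Equations for k = 0 and k = 1 (AR order 1):
  gamma(0) = phi_1 gamma(1) + c_0
  gamma(1) = phi_1 gamma(0) + c_1
Substituting the second into the first: gamma(0) (1 - phi_1^2) = c_0 + phi_1 c_1, so
  gamma(0) = c_0 / (1 - phi_1^2) = 2 / (1 - (-0.668)^2) = 2 / 0.553776 = 3.611569.
  gamma(1) = phi_1 gamma(0) = (-0.668)(3.611569) = -2.412528.
Therefore gamma(1) = -2.4125 (to 4 decimal places).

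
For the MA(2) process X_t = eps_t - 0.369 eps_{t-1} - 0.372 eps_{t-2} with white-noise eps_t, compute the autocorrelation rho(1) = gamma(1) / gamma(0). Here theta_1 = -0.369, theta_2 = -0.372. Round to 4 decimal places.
\rho(1) = -0.1818

For an MA(q) process with theta_0 = 1, the autocovariance is
  gamma(k) = sigma^2 * sum_{i=0..q-k} theta_i * theta_{i+k},
and rho(k) = gamma(k) / gamma(0). Sigma^2 cancels.
  numerator   = (1)*(-0.369) + (-0.369)*(-0.372) = -0.231732.
  denominator = (1)^2 + (-0.369)^2 + (-0.372)^2 = 1.274545.
  rho(1) = -0.231732 / 1.274545 = -0.1818.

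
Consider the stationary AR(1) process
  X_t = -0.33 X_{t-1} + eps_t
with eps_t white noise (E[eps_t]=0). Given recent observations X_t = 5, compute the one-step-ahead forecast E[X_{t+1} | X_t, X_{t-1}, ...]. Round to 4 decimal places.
E[X_{t+1} \mid \mathcal F_t] = -1.6500

For an AR(p) model X_t = c + sum_i phi_i X_{t-i} + eps_t, the
one-step-ahead conditional mean is
  E[X_{t+1} | X_t, ...] = c + sum_i phi_i X_{t+1-i}.
Substitute known values:
  E[X_{t+1} | ...] = (-0.33) * (5)
                   = -1.6500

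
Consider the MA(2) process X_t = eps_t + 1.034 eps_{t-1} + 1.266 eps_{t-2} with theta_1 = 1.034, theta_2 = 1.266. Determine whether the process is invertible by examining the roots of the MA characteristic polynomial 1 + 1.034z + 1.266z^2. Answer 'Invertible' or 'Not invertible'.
\text{Not invertible}

The MA(q) characteristic polynomial is P(z) = 1 + 1.034z + 1.266z^2.
Invertibility requires all roots to lie outside the unit circle, i.e. |z| > 1 for every root.
Set 1 + (1.034) z + (1.266) z^2 = 0, i.e. a z^2 + b z + c = 0 with a = 1.266, b = 1.034, c = 1.
Discriminant D = b^2 - 4ac = (1.034)^2 - 4*(1.266)*1 = 1.069156 - (5.064) = -3.994844.
D < 0, so the roots are the complex-conjugate pair z = (-b +/- i sqrt(-D)) / (2a) = -0.4084 +/- 0.7894i.
For a conjugate pair |z|^2 = z * conj(z) = (product of roots) = c/a = 1/(1.266) = 0.789889, so |z| = sqrt(0.789889) = 0.8888 for both roots.
Moduli of all roots: 0.8888, 0.8888.
All moduli strictly greater than 1? No.
Verdict: Not invertible.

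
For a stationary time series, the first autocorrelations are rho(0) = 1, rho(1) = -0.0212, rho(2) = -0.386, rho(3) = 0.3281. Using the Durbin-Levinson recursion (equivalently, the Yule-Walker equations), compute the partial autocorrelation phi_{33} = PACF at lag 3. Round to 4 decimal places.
\phi_{33} = 0.3629

The PACF at lag k is phi_{kk}, the last component of the solution
to the Yule-Walker system G_k phi = r_k where
  (G_k)_{ij} = rho(|i - j|), (r_k)_i = rho(i), i,j = 1..k.
Equivalently, Durbin-Levinson gives phi_{kk} iteratively:
  phi_{11} = rho(1)
  phi_{kk} = [rho(k) - sum_{j=1..k-1} phi_{k-1,j} rho(k-j)]
            / [1 - sum_{j=1..k-1} phi_{k-1,j} rho(j)],
  phi_{k,j} = phi_{k-1,j} - phi_{kk} phi_{k-1,k-j},  j = 1..k-1.
Step k = 1:
  phi_11 = rho(1) = -0.0212.
Step k = 2:
  phi_22 = [rho(2) - phi_11 rho(1)] / [1 - phi_11 rho(1)] = [-0.386 - (-0.0212)(-0.0212)] / [1 - (-0.0212)(-0.0212)]
         = -0.38644944 / 0.99955056 = -0.386623.
  Update: phi_21 = phi_11 - phi_22 phi_11 = -0.0212 - (-0.386623)(-0.0212) = -0.029396.
Step k = 3:
  phi_33 = [rho(3) - phi_21 rho(2) - phi_22 rho(1)] / [1 - phi_21 rho(1) - phi_22 rho(2)]
    numerator   = 0.3281 - (-0.029396)(-0.386) - (-0.386623)(-0.0212) = 0.30855657
    denominator = 1 - (-0.029396)(-0.0212) - (-0.386623)(-0.386) = 0.85014024
  phi_33 = 0.30855657 / 0.85014024 = 0.3629.
Therefore phi_{33} = 0.3629.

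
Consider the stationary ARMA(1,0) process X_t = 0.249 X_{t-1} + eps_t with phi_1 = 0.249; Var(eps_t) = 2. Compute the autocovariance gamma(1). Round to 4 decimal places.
\gamma(1) = 0.5309

Multiply the model equation by X_{t-k} and take expectations. With theta_0 = psi_0 = 1 and psi_j the MA(infinity) weights, this gives
  gamma(k) - sum_i phi_i gamma(k-i) = c_k,
  c_k = sigma^2 * sum_{j=k..q} theta_j psi_{j-k}   (c_k = 0 for k > q),
using gamma(-m) = gamma(m).
Pure AR (q = 0): c_0 = sigma^2 = 2, c_k = 0 for k >= 1.
Equations for k = 0 and k = 1 (AR order 1):
  gamma(0) = phi_1 gamma(1) + c_0
  gamma(1) = phi_1 gamma(0) + c_1
Substituting the second into the first: gamma(0) (1 - phi_1^2) = c_0 + phi_1 c_1, so
  gamma(0) = c_0 / (1 - phi_1^2) = 2 / (1 - (0.249)^2) = 2 / 0.937999 = 2.132198.
  gamma(1) = phi_1 gamma(0) = (0.249)(2.132198) = 0.530917.
Therefore gamma(1) = 0.5309 (to 4 decimal places).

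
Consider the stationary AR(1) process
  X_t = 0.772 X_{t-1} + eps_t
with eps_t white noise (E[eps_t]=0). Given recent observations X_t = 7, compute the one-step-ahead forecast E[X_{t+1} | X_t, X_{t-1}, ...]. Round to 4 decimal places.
E[X_{t+1} \mid \mathcal F_t] = 5.4040

For an AR(p) model X_t = c + sum_i phi_i X_{t-i} + eps_t, the
one-step-ahead conditional mean is
  E[X_{t+1} | X_t, ...] = c + sum_i phi_i X_{t+1-i}.
Substitute known values:
  E[X_{t+1} | ...] = (0.772) * (7)
                   = 5.4040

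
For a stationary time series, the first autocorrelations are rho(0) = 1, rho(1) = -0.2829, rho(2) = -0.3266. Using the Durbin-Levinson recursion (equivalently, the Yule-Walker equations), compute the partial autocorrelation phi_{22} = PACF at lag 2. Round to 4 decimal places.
\phi_{22} = -0.4420

The PACF at lag k is phi_{kk}, the last component of the solution
to the Yule-Walker system G_k phi = r_k where
  (G_k)_{ij} = rho(|i - j|), (r_k)_i = rho(i), i,j = 1..k.
Equivalently, Durbin-Levinson gives phi_{kk} iteratively:
  phi_{11} = rho(1)
  phi_{kk} = [rho(k) - sum_{j=1..k-1} phi_{k-1,j} rho(k-j)]
            / [1 - sum_{j=1..k-1} phi_{k-1,j} rho(j)],
  phi_{k,j} = phi_{k-1,j} - phi_{kk} phi_{k-1,k-j},  j = 1..k-1.
Step k = 1:
  phi_11 = rho(1) = -0.2829.
Step k = 2:
  phi_22 = [rho(2) - phi_11 rho(1)] / [1 - phi_11 rho(1)] = [-0.3266 - (-0.2829)(-0.2829)] / [1 - (-0.2829)(-0.2829)]
         = -0.40663241 / 0.91996759 = -0.442.
Therefore phi_{22} = -0.4420.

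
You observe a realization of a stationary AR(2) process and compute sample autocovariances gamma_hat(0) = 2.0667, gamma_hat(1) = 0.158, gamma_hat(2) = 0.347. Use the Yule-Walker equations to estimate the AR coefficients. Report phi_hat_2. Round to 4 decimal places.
\hat\phi_{2} = 0.1630

The Yule-Walker equations for an AR(p) process read, in matrix form,
  Gamma_p phi = r_p,   with   (Gamma_p)_{ij} = gamma(|i - j|),
                       (r_p)_i = gamma(i),   i,j = 1..p.
Substitute the sample gammas (Toeplitz matrix and right-hand side of size 2):
  Gamma_p = [[2.0667, 0.158], [0.158, 2.0667]]
  r_p     = [0.158, 0.347]
Written out:
  2.0667 phi_1 + 0.158 phi_2 = 0.158
  0.158 phi_1 + 2.0667 phi_2 = 0.347
Solve by Cramer's rule:
  det = gamma(0)^2 - gamma(1)^2 = (2.0667)^2 - (0.158)^2 = 4.27124889 - 0.024964 = 4.24628489
  phi_hat_1 = [gamma(1) gamma(0) - gamma(1) gamma(2)] / det = [(0.158)(2.0667) - (0.158)(0.347)] / 4.24628489 = 0.2717126 / 4.24628489 = 0.064
  phi_hat_2 = [gamma(0) gamma(2) - gamma(1)^2] / det = [(2.0667)(0.347) - (0.158)^2] / 4.24628489 = 0.6921809 / 4.24628489 = 0.163
So phi_hat = [0.0640, 0.1630].
Therefore phi_hat_2 = 0.1630.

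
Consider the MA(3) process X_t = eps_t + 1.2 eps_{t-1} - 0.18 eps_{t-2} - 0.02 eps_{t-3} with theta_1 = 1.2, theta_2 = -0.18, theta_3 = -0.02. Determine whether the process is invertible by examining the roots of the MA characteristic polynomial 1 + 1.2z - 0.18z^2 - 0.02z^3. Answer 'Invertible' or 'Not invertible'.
\text{Not invertible}

The MA(q) characteristic polynomial is P(z) = 1 + 1.2z - 0.18z^2 - 0.02z^3.
Invertibility requires all roots to lie outside the unit circle, i.e. |z| > 1 for every root.
Degree 3: look for a simple real root z0 first, then factor out (1 - z/z0) and solve the remaining quadratic.
Testing z0 = 5: P(5) = 1 + (1.2)(5) + (-0.18)(5)^2 + (-0.02)(5)^3
  = 1 + (6) + (-4.5) + (-2.5) = 0.  So z_0 = 5 is a root, |z_0| = 5.
Divide out the factor (1 - 0.2 z) = (1 - z/z0) (since 1/z0 = 0.2):
  P(z) = (1 - 0.2 z)(1 + (1.4) z + (0.1) z^2)
  [check: z-coef 1.4 - (0.2) = 1.2; z^2-coef 0.1 - (0.2)(1.4) = -0.18; z^3-coef -(0.2)(0.1) = -0.02.]
Remaining roots from the quadratic factor 1 + (1.4) z + (0.1) z^2:
  Set 1 + (1.4) z + (0.1) z^2 = 0, i.e. a z^2 + b z + c = 0 with a = 0.1, b = 1.4, c = 1.
  Discriminant D = b^2 - 4ac = (1.4)^2 - 4*(0.1)*1 = 1.96 - (0.4) = 1.56.
  D >= 0, so the roots are real: z = (-b +/- sqrt(D)) / (2a) = (-1.4 +/- 1.249) / (0.2).
    z_1 = (-1.4 + 1.249) / (0.2) = -0.755,   |z_1| = 0.755.
    z_2 = (-1.4 - 1.249) / (0.2) = -13.245,   |z_2| = 13.245.
Moduli of all roots: 5.0000, 0.7550, 13.2450.
All moduli strictly greater than 1? No.
Verdict: Not invertible.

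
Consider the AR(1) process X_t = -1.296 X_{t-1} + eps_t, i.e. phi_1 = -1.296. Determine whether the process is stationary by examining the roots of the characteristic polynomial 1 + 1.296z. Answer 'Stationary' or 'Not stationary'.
\text{Not stationary}

The AR(p) characteristic polynomial is P(z) = 1 + 1.296z.
Stationarity requires all roots to lie outside the unit circle, i.e. |z| > 1 for every root.
This is linear in z: 1 + (1.296) z = 0  =>  z = -1/(1.296) = -0.771605,  |z| = 0.771605.
Moduli of all roots: 0.7716.
All moduli strictly greater than 1? No.
Verdict: Not stationary.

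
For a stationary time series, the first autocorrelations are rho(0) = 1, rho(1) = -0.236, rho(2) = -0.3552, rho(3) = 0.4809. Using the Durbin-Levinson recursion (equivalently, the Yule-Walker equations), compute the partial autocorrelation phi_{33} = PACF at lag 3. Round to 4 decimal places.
\phi_{33} = 0.3369

The PACF at lag k is phi_{kk}, the last component of the solution
to the Yule-Walker system G_k phi = r_k where
  (G_k)_{ij} = rho(|i - j|), (r_k)_i = rho(i), i,j = 1..k.
Equivalently, Durbin-Levinson gives phi_{kk} iteratively:
  phi_{11} = rho(1)
  phi_{kk} = [rho(k) - sum_{j=1..k-1} phi_{k-1,j} rho(k-j)]
            / [1 - sum_{j=1..k-1} phi_{k-1,j} rho(j)],
  phi_{k,j} = phi_{k-1,j} - phi_{kk} phi_{k-1,k-j},  j = 1..k-1.
Step k = 1:
  phi_11 = rho(1) = -0.236.
Step k = 2:
  phi_22 = [rho(2) - phi_11 rho(1)] / [1 - phi_11 rho(1)] = [-0.3552 - (-0.236)(-0.236)] / [1 - (-0.236)(-0.236)]
         = -0.410896 / 0.944304 = -0.435131.
  Update: phi_21 = phi_11 - phi_22 phi_11 = -0.236 - (-0.435131)(-0.236) = -0.338691.
Step k = 3:
  phi_33 = [rho(3) - phi_21 rho(2) - phi_22 rho(1)] / [1 - phi_21 rho(1) - phi_22 rho(2)]
    numerator   = 0.4809 - (-0.338691)(-0.3552) - (-0.435131)(-0.236) = 0.25790605
    denominator = 1 - (-0.338691)(-0.236) - (-0.435131)(-0.3552) = 0.76551039
  phi_33 = 0.25790605 / 0.76551039 = 0.3369.
Therefore phi_{33} = 0.3369.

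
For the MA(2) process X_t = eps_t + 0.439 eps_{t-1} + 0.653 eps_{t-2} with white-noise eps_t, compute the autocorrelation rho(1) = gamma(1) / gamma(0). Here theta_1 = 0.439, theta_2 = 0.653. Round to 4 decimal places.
\rho(1) = 0.4482

For an MA(q) process with theta_0 = 1, the autocovariance is
  gamma(k) = sigma^2 * sum_{i=0..q-k} theta_i * theta_{i+k},
and rho(k) = gamma(k) / gamma(0). Sigma^2 cancels.
  numerator   = (1)*(0.439) + (0.439)*(0.653) = 0.725667.
  denominator = (1)^2 + (0.439)^2 + (0.653)^2 = 1.61913.
  rho(1) = 0.725667 / 1.61913 = 0.4482.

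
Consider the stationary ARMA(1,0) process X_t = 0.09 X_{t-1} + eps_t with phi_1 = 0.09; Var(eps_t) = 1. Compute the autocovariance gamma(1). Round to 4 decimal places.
\gamma(1) = 0.0907

Multiply the model equation by X_{t-k} and take expectations. With theta_0 = psi_0 = 1 and psi_j the MA(infinity) weights, this gives
  gamma(k) - sum_i phi_i gamma(k-i) = c_k,
  c_k = sigma^2 * sum_{j=k..q} theta_j psi_{j-k}   (c_k = 0 for k > q),
using gamma(-m) = gamma(m).
Pure AR (q = 0): c_0 = sigma^2 = 1, c_k = 0 for k >= 1.
Equations for k = 0 and k = 1 (AR order 1):
  gamma(0) = phi_1 gamma(1) + c_0
  gamma(1) = phi_1 gamma(0) + c_1
Substituting the second into the first: gamma(0) (1 - phi_1^2) = c_0 + phi_1 c_1, so
  gamma(0) = c_0 / (1 - phi_1^2) = 1 / (1 - (0.09)^2) = 1 / 0.9919 = 1.008166.
  gamma(1) = phi_1 gamma(0) = (0.09)(1.008166) = 0.090735.
Therefore gamma(1) = 0.0907 (to 4 decimal places).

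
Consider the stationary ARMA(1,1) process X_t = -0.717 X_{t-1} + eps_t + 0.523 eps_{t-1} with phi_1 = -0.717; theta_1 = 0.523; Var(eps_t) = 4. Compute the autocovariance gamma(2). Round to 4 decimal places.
\gamma(2) = 0.7157

Multiply the model equation by X_{t-k} and take expectations. With theta_0 = psi_0 = 1 and psi_j the MA(infinity) weights, this gives
  gamma(k) - sum_i phi_i gamma(k-i) = c_k,
  c_k = sigma^2 * sum_{j=k..q} theta_j psi_{j-k}   (c_k = 0 for k > q),
using gamma(-m) = gamma(m).
psi-weights needed (psi_j = theta_j + sum_i phi_i psi_{j-i}):
  psi_1 = theta_1 + phi_1 = 0.523 + (-0.717) = -0.194
Right-hand sides:
  c_0 = sigma^2 (1 + theta_1 psi_1) = 4 * (1 + (0.523)(-0.194)) = 4 * 0.898538 = 3.594152
  c_1 = sigma^2 theta_1 = 4 * (0.523) = 2.092
  c_2 = 0
Equations for k = 0 and k = 1 (AR order 1):
  gamma(0) = phi_1 gamma(1) + c_0
  gamma(1) = phi_1 gamma(0) + c_1
Substituting the second into the first: gamma(0) (1 - phi_1^2) = c_0 + phi_1 c_1, so
  gamma(0) = (c_0 + phi_1 c_1) / (1 - phi_1^2) = (3.594152 + (-0.717)(2.092)) / (1 - (-0.717)^2) = 2.094188 / 0.485911 = 4.309818.
  gamma(1) = phi_1 gamma(0) + c_1 = (-0.717)(4.309818) + (2.092) = -0.99814.
For k = 2 (> q): gamma(2) = phi_1 gamma(1) = (-0.717)(-0.99814) = 0.715666.
Therefore gamma(2) = 0.7157 (to 4 decimal places).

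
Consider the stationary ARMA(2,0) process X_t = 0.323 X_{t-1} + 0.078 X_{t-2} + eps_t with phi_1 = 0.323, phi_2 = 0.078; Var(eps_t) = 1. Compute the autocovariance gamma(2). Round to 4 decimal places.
\gamma(2) = 0.2192

Multiply the model equation by X_{t-k} and take expectations. With theta_0 = psi_0 = 1 and psi_j the MA(infinity) weights, this gives
  gamma(k) - sum_i phi_i gamma(k-i) = c_k,
  c_k = sigma^2 * sum_{j=k..q} theta_j psi_{j-k}   (c_k = 0 for k > q),
using gamma(-m) = gamma(m).
Pure AR (q = 0): c_0 = sigma^2 = 1, c_k = 0 for k >= 1.
Equations for k = 0, 1, 2 (AR order 2, c_2 = 0):
  (E0) gamma(0) = phi_1 gamma(1) + phi_2 gamma(2) + c_0
  (E1) gamma(1) = phi_1 gamma(0) + phi_2 gamma(1) + c_1
  (E2) gamma(2) = phi_1 gamma(1) + phi_2 gamma(0)
From (E1): gamma(1) = A gamma(0) + B with
  A = phi_1 / (1 - phi_2) = 0.323 / 0.922 = 0.350325,   B = c_1 / (1 - phi_2) = 0 / 0.922 = 0.
Insert (E2) into (E0): gamma(0) (1 - phi_2^2) = phi_1 (1 + phi_2) gamma(1) + c_0.
  phi_1 (1 + phi_2) = (0.323)(1.078) = 0.348194,   1 - phi_2^2 = 0.993916.
Replace gamma(1) by A gamma(0) + B and collect gamma(0):
  gamma(0) [0.993916 - (0.348194)(0.350325)] = c_0 = 1
  gamma(0) * 0.871935 = 1
  gamma(0) = 1 / 0.871935 = 1.146875.
  gamma(1) = A gamma(0) = (0.350325)(1.146875) = 0.401779.
  gamma(2) = phi_1 gamma(1) + phi_2 gamma(0) = (0.323)(0.401779) + (0.078)(1.146875) = 0.219231.
Therefore gamma(2) = 0.2192 (to 4 decimal places).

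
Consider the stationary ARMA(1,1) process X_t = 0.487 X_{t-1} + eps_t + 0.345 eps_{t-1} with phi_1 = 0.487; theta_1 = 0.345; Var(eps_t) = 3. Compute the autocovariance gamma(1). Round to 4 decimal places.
\gamma(1) = 3.8218

Multiply the model equation by X_{t-k} and take expectations. With theta_0 = psi_0 = 1 and psi_j the MA(infinity) weights, this gives
  gamma(k) - sum_i phi_i gamma(k-i) = c_k,
  c_k = sigma^2 * sum_{j=k..q} theta_j psi_{j-k}   (c_k = 0 for k > q),
using gamma(-m) = gamma(m).
psi-weights needed (psi_j = theta_j + sum_i phi_i psi_{j-i}):
  psi_1 = theta_1 + phi_1 = 0.345 + (0.487) = 0.832
Right-hand sides:
  c_0 = sigma^2 (1 + theta_1 psi_1) = 3 * (1 + (0.345)(0.832)) = 3 * 1.28704 = 3.86112
  c_1 = sigma^2 theta_1 = 3 * (0.345) = 1.035
  c_2 = 0
Equations for k = 0 and k = 1 (AR order 1):
  gamma(0) = phi_1 gamma(1) + c_0
  gamma(1) = phi_1 gamma(0) + c_1
Substituting the second into the first: gamma(0) (1 - phi_1^2) = c_0 + phi_1 c_1, so
  gamma(0) = (c_0 + phi_1 c_1) / (1 - phi_1^2) = (3.86112 + (0.487)(1.035)) / (1 - (0.487)^2) = 4.365165 / 0.762831 = 5.722323.
  gamma(1) = phi_1 gamma(0) + c_1 = (0.487)(5.722323) + (1.035) = 3.821771.
Therefore gamma(1) = 3.8218 (to 4 decimal places).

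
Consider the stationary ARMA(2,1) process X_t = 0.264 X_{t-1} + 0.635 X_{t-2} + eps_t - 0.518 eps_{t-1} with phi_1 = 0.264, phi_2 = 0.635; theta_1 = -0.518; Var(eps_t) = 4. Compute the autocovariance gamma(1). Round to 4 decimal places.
\gamma(1) = -0.4003

Multiply the model equation by X_{t-k} and take expectations. With theta_0 = psi_0 = 1 and psi_j the MA(infinity) weights, this gives
  gamma(k) - sum_i phi_i gamma(k-i) = c_k,
  c_k = sigma^2 * sum_{j=k..q} theta_j psi_{j-k}   (c_k = 0 for k > q),
using gamma(-m) = gamma(m).
psi-weights needed (psi_j = theta_j + sum_i phi_i psi_{j-i}):
  psi_1 = theta_1 + phi_1 = -0.518 + (0.264) = -0.254
Right-hand sides:
  c_0 = sigma^2 (1 + theta_1 psi_1) = 4 * (1 + (-0.518)(-0.254)) = 4 * 1.131572 = 4.526288
  c_1 = sigma^2 theta_1 = 4 * (-0.518) = -2.072
  c_2 = 0
Equations for k = 0, 1, 2 (AR order 2, c_2 = 0):
  (E0) gamma(0) = phi_1 gamma(1) + phi_2 gamma(2) + c_0
  (E1) gamma(1) = phi_1 gamma(0) + phi_2 gamma(1) + c_1
  (E2) gamma(2) = phi_1 gamma(1) + phi_2 gamma(0)
From (E1): gamma(1) = A gamma(0) + B with
  A = phi_1 / (1 - phi_2) = 0.264 / 0.365 = 0.723288,   B = c_1 / (1 - phi_2) = -2.072 / 0.365 = -5.676712.
Insert (E2) into (E0): gamma(0) (1 - phi_2^2) = phi_1 (1 + phi_2) gamma(1) + c_0.
  phi_1 (1 + phi_2) = (0.264)(1.635) = 0.43164,   1 - phi_2^2 = 0.596775.
Replace gamma(1) by A gamma(0) + B and collect gamma(0):
  gamma(0) [0.596775 - (0.43164)(0.723288)] = (0.43164)(-5.676712) + 4.526288
  gamma(0) * 0.284575 = 2.075992
  gamma(0) = 2.075992 / 0.284575 = 7.295058.
  gamma(1) = A gamma(0) + B = (0.723288)(7.295058) + (-5.676712) = -0.400287.
Therefore gamma(1) = -0.4003 (to 4 decimal places).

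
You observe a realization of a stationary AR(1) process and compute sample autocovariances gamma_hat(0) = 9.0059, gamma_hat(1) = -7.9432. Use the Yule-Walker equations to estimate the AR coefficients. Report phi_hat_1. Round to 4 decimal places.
\hat\phi_{1} = -0.8820

The Yule-Walker equations for an AR(p) process read, in matrix form,
  Gamma_p phi = r_p,   with   (Gamma_p)_{ij} = gamma(|i - j|),
                       (r_p)_i = gamma(i),   i,j = 1..p.
Substitute the sample gammas (Toeplitz matrix and right-hand side of size 1):
  Gamma_p = [[9.0059]]
  r_p     = [-7.9432]
With p = 1 this is the single equation gamma(0) phi_1 = gamma(1):
  phi_hat_1 = gamma(1) / gamma(0) = -7.9432 / 9.0059 = -0.8820.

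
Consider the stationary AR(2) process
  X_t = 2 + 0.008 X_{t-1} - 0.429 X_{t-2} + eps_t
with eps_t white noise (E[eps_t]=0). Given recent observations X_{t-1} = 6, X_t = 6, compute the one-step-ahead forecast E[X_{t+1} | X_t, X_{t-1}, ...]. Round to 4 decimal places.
E[X_{t+1} \mid \mathcal F_t] = -0.5260

For an AR(p) model X_t = c + sum_i phi_i X_{t-i} + eps_t, the
one-step-ahead conditional mean is
  E[X_{t+1} | X_t, ...] = c + sum_i phi_i X_{t+1-i}.
Substitute known values:
  E[X_{t+1} | ...] = 2 + (0.008) * (6) + (-0.429) * (6)
                   = -0.5260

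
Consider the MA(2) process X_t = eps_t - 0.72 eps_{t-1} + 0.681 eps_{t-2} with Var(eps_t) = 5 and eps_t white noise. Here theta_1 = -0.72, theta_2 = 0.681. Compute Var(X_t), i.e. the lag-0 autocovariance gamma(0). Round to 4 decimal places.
\gamma(0) = 9.9108

For an MA(q) process X_t = eps_t + sum_i theta_i eps_{t-i} with
Var(eps_t) = sigma^2, the variance is
  gamma(0) = sigma^2 * (1 + sum_i theta_i^2).
  sum_i theta_i^2 = (-0.72)^2 + (0.681)^2 = 0.5184 + 0.463761 = 0.982161.
  gamma(0) = 5 * (1 + 0.982161) = 5 * 1.982161 = 9.910805, which rounds to 9.9108.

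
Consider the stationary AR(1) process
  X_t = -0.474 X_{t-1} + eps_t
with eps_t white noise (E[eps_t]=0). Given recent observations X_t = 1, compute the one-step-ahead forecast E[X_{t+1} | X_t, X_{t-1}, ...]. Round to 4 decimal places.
E[X_{t+1} \mid \mathcal F_t] = -0.4740

For an AR(p) model X_t = c + sum_i phi_i X_{t-i} + eps_t, the
one-step-ahead conditional mean is
  E[X_{t+1} | X_t, ...] = c + sum_i phi_i X_{t+1-i}.
Substitute known values:
  E[X_{t+1} | ...] = (-0.474) * (1)
                   = -0.4740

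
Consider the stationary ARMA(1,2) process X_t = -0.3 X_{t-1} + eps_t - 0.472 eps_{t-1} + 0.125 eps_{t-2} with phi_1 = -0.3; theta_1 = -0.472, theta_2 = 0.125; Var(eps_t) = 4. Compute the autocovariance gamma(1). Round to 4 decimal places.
\gamma(1) = -4.3569

Multiply the model equation by X_{t-k} and take expectations. With theta_0 = psi_0 = 1 and psi_j the MA(infinity) weights, this gives
  gamma(k) - sum_i phi_i gamma(k-i) = c_k,
  c_k = sigma^2 * sum_{j=k..q} theta_j psi_{j-k}   (c_k = 0 for k > q),
using gamma(-m) = gamma(m).
psi-weights needed (psi_j = theta_j + sum_i phi_i psi_{j-i}):
  psi_1 = theta_1 + phi_1 = -0.472 + (-0.3) = -0.772
  psi_2 = theta_2 + phi_1 psi_1 = 0.125 + (-0.3)(-0.772) = 0.3566
Right-hand sides:
  c_0 = sigma^2 (1 + theta_1 psi_1 + theta_2 psi_2) = 4 * (1 + (-0.472)(-0.772) + (0.125)(0.3566)) = 4 * 1.408959 = 5.635836
  c_1 = sigma^2 (theta_1 + theta_2 psi_1) = 4 * (-0.472 + (0.125)(-0.772)) = -2.274
  c_2 = sigma^2 theta_2 = 4 * (0.125) = 0.5
Equations for k = 0 and k = 1 (AR order 1):
  gamma(0) = phi_1 gamma(1) + c_0
  gamma(1) = phi_1 gamma(0) + c_1
Substituting the second into the first: gamma(0) (1 - phi_1^2) = c_0 + phi_1 c_1, so
  gamma(0) = (c_0 + phi_1 c_1) / (1 - phi_1^2) = (5.635836 + (-0.3)(-2.274)) / (1 - (-0.3)^2) = 6.318036 / 0.91 = 6.942897.
  gamma(1) = phi_1 gamma(0) + c_1 = (-0.3)(6.942897) + (-2.274) = -4.356869.
Therefore gamma(1) = -4.3569 (to 4 decimal places).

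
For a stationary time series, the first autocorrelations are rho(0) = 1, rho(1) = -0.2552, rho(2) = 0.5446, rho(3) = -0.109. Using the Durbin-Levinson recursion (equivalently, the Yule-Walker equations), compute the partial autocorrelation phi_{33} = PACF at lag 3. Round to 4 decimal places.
\phi_{33} = 0.1300

The PACF at lag k is phi_{kk}, the last component of the solution
to the Yule-Walker system G_k phi = r_k where
  (G_k)_{ij} = rho(|i - j|), (r_k)_i = rho(i), i,j = 1..k.
Equivalently, Durbin-Levinson gives phi_{kk} iteratively:
  phi_{11} = rho(1)
  phi_{kk} = [rho(k) - sum_{j=1..k-1} phi_{k-1,j} rho(k-j)]
            / [1 - sum_{j=1..k-1} phi_{k-1,j} rho(j)],
  phi_{k,j} = phi_{k-1,j} - phi_{kk} phi_{k-1,k-j},  j = 1..k-1.
Step k = 1:
  phi_11 = rho(1) = -0.2552.
Step k = 2:
  phi_22 = [rho(2) - phi_11 rho(1)] / [1 - phi_11 rho(1)] = [0.5446 - (-0.2552)(-0.2552)] / [1 - (-0.2552)(-0.2552)]
         = 0.47947296 / 0.93487296 = 0.512875.
  Update: phi_21 = phi_11 - phi_22 phi_11 = -0.2552 - (0.512875)(-0.2552) = -0.124314.
Step k = 3:
  phi_33 = [rho(3) - phi_21 rho(2) - phi_22 rho(1)] / [1 - phi_21 rho(1) - phi_22 rho(2)]
    numerator   = -0.109 - (-0.124314)(0.5446) - (0.512875)(-0.2552) = 0.08958727
    denominator = 1 - (-0.124314)(-0.2552) - (0.512875)(0.5446) = 0.68896327
  phi_33 = 0.08958727 / 0.68896327 = 0.13.
Therefore phi_{33} = 0.1300.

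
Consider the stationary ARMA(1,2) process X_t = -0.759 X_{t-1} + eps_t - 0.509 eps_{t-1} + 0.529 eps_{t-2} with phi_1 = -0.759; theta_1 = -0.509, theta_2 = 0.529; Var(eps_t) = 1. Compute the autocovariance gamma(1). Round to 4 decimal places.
\gamma(1) = -7.1416

Multiply the model equation by X_{t-k} and take expectations. With theta_0 = psi_0 = 1 and psi_j the MA(infinity) weights, this gives
  gamma(k) - sum_i phi_i gamma(k-i) = c_k,
  c_k = sigma^2 * sum_{j=k..q} theta_j psi_{j-k}   (c_k = 0 for k > q),
using gamma(-m) = gamma(m).
psi-weights needed (psi_j = theta_j + sum_i phi_i psi_{j-i}):
  psi_1 = theta_1 + phi_1 = -0.509 + (-0.759) = -1.268
  psi_2 = theta_2 + phi_1 psi_1 = 0.529 + (-0.759)(-1.268) = 1.491412
Right-hand sides:
  c_0 = sigma^2 (1 + theta_1 psi_1 + theta_2 psi_2) = 1 * (1 + (-0.509)(-1.268) + (0.529)(1.491412)) = 1 * 2.434369 = 2.434369
  c_1 = sigma^2 (theta_1 + theta_2 psi_1) = 1 * (-0.509 + (0.529)(-1.268)) = -1.179772
  c_2 = sigma^2 theta_2 = 1 * (0.529) = 0.529
Equations for k = 0 and k = 1 (AR order 1):
  gamma(0) = phi_1 gamma(1) + c_0
  gamma(1) = phi_1 gamma(0) + c_1
Substituting the second into the first: gamma(0) (1 - phi_1^2) = c_0 + phi_1 c_1, so
  gamma(0) = (c_0 + phi_1 c_1) / (1 - phi_1^2) = (2.434369 + (-0.759)(-1.179772)) / (1 - (-0.759)^2) = 3.329816 / 0.423919 = 7.85484.
  gamma(1) = phi_1 gamma(0) + c_1 = (-0.759)(7.85484) + (-1.179772) = -7.141596.
Therefore gamma(1) = -7.1416 (to 4 decimal places).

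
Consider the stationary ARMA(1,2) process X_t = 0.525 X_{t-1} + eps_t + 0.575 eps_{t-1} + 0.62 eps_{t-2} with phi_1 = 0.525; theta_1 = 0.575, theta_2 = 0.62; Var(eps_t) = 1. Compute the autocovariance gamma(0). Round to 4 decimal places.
\gamma(0) = 4.1896

Multiply the model equation by X_{t-k} and take expectations. With theta_0 = psi_0 = 1 and psi_j the MA(infinity) weights, this gives
  gamma(k) - sum_i phi_i gamma(k-i) = c_k,
  c_k = sigma^2 * sum_{j=k..q} theta_j psi_{j-k}   (c_k = 0 for k > q),
using gamma(-m) = gamma(m).
psi-weights needed (psi_j = theta_j + sum_i phi_i psi_{j-i}):
  psi_1 = theta_1 + phi_1 = 0.575 + (0.525) = 1.1
  psi_2 = theta_2 + phi_1 psi_1 = 0.62 + (0.525)(1.1) = 1.1975
Right-hand sides:
  c_0 = sigma^2 (1 + theta_1 psi_1 + theta_2 psi_2) = 1 * (1 + (0.575)(1.1) + (0.62)(1.1975)) = 1 * 2.37495 = 2.37495
  c_1 = sigma^2 (theta_1 + theta_2 psi_1) = 1 * (0.575 + (0.62)(1.1)) = 1.257
  c_2 = sigma^2 theta_2 = 1 * (0.62) = 0.62
Equations for k = 0 and k = 1 (AR order 1):
  gamma(0) = phi_1 gamma(1) + c_0
  gamma(1) = phi_1 gamma(0) + c_1
Substituting the second into the first: gamma(0) (1 - phi_1^2) = c_0 + phi_1 c_1, so
  gamma(0) = (c_0 + phi_1 c_1) / (1 - phi_1^2) = (2.37495 + (0.525)(1.257)) / (1 - (0.525)^2) = 3.034875 / 0.724375 = 4.189646.
Therefore gamma(0) = 4.1896 (to 4 decimal places).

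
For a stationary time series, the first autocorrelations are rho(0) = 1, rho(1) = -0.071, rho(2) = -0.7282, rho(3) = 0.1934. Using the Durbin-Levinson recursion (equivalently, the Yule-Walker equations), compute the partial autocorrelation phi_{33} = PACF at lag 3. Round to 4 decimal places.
\phi_{33} = 0.1128

The PACF at lag k is phi_{kk}, the last component of the solution
to the Yule-Walker system G_k phi = r_k where
  (G_k)_{ij} = rho(|i - j|), (r_k)_i = rho(i), i,j = 1..k.
Equivalently, Durbin-Levinson gives phi_{kk} iteratively:
  phi_{11} = rho(1)
  phi_{kk} = [rho(k) - sum_{j=1..k-1} phi_{k-1,j} rho(k-j)]
            / [1 - sum_{j=1..k-1} phi_{k-1,j} rho(j)],
  phi_{k,j} = phi_{k-1,j} - phi_{kk} phi_{k-1,k-j},  j = 1..k-1.
Step k = 1:
  phi_11 = rho(1) = -0.071.
Step k = 2:
  phi_22 = [rho(2) - phi_11 rho(1)] / [1 - phi_11 rho(1)] = [-0.7282 - (-0.071)(-0.071)] / [1 - (-0.071)(-0.071)]
         = -0.733241 / 0.994959 = -0.736956.
  Update: phi_21 = phi_11 - phi_22 phi_11 = -0.071 - (-0.736956)(-0.071) = -0.123324.
Step k = 3:
  phi_33 = [rho(3) - phi_21 rho(2) - phi_22 rho(1)] / [1 - phi_21 rho(1) - phi_22 rho(2)]
    numerator   = 0.1934 - (-0.123324)(-0.7282) - (-0.736956)(-0.071) = 0.05127168
    denominator = 1 - (-0.123324)(-0.071) - (-0.736956)(-0.7282) = 0.45459265
  phi_33 = 0.05127168 / 0.45459265 = 0.1128.
Therefore phi_{33} = 0.1128.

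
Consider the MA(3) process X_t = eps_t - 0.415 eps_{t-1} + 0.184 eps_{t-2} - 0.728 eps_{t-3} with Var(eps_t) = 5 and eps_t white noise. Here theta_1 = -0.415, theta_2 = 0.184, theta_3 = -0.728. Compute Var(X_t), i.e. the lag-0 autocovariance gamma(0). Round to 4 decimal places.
\gamma(0) = 8.6803

For an MA(q) process X_t = eps_t + sum_i theta_i eps_{t-i} with
Var(eps_t) = sigma^2, the variance is
  gamma(0) = sigma^2 * (1 + sum_i theta_i^2).
  sum_i theta_i^2 = (-0.415)^2 + (0.184)^2 + (-0.728)^2 = 0.172225 + 0.033856 + 0.529984 = 0.736065.
  gamma(0) = 5 * (1 + 0.736065) = 5 * 1.736065 = 8.680325, which rounds to 8.6803.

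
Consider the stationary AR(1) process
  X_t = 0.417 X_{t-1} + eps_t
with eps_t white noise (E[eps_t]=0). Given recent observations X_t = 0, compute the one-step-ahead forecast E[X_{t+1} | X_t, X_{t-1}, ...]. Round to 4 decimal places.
E[X_{t+1} \mid \mathcal F_t] = 0.0000

For an AR(p) model X_t = c + sum_i phi_i X_{t-i} + eps_t, the
one-step-ahead conditional mean is
  E[X_{t+1} | X_t, ...] = c + sum_i phi_i X_{t+1-i}.
Substitute known values:
  E[X_{t+1} | ...] = (0.417) * (0)
                   = 0.0000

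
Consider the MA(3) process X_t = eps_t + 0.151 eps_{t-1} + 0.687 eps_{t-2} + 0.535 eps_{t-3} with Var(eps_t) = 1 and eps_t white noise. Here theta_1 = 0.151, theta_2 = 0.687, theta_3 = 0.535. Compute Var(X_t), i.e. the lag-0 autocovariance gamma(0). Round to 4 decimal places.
\gamma(0) = 1.7810

For an MA(q) process X_t = eps_t + sum_i theta_i eps_{t-i} with
Var(eps_t) = sigma^2, the variance is
  gamma(0) = sigma^2 * (1 + sum_i theta_i^2).
  sum_i theta_i^2 = (0.151)^2 + (0.687)^2 + (0.535)^2 = 0.022801 + 0.471969 + 0.286225 = 0.780995.
  gamma(0) = 1 * (1 + 0.780995) = 1 * 1.780995 = 1.780995, which rounds to 1.7810.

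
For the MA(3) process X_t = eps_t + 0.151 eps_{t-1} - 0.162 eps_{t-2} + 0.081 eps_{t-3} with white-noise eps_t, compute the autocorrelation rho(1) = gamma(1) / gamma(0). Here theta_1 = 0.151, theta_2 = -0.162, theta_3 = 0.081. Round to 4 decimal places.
\rho(1) = 0.1074

For an MA(q) process with theta_0 = 1, the autocovariance is
  gamma(k) = sigma^2 * sum_{i=0..q-k} theta_i * theta_{i+k},
and rho(k) = gamma(k) / gamma(0). Sigma^2 cancels.
  numerator   = (1)*(0.151) + (0.151)*(-0.162) + (-0.162)*(0.081) = 0.113416.
  denominator = (1)^2 + (0.151)^2 + (-0.162)^2 + (0.081)^2 = 1.055606.
  rho(1) = 0.113416 / 1.055606 = 0.1074.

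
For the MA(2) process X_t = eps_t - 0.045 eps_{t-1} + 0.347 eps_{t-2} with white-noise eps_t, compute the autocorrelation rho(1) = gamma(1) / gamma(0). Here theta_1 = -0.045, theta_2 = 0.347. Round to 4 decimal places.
\rho(1) = -0.0540

For an MA(q) process with theta_0 = 1, the autocovariance is
  gamma(k) = sigma^2 * sum_{i=0..q-k} theta_i * theta_{i+k},
and rho(k) = gamma(k) / gamma(0). Sigma^2 cancels.
  numerator   = (1)*(-0.045) + (-0.045)*(0.347) = -0.060615.
  denominator = (1)^2 + (-0.045)^2 + (0.347)^2 = 1.122434.
  rho(1) = -0.060615 / 1.122434 = -0.0540.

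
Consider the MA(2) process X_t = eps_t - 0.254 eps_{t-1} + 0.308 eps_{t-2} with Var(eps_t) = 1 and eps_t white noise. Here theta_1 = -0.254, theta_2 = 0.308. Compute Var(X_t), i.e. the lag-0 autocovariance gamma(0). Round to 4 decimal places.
\gamma(0) = 1.1594

For an MA(q) process X_t = eps_t + sum_i theta_i eps_{t-i} with
Var(eps_t) = sigma^2, the variance is
  gamma(0) = sigma^2 * (1 + sum_i theta_i^2).
  sum_i theta_i^2 = (-0.254)^2 + (0.308)^2 = 0.064516 + 0.094864 = 0.15938.
  gamma(0) = 1 * (1 + 0.15938) = 1 * 1.15938 = 1.15938, which rounds to 1.1594.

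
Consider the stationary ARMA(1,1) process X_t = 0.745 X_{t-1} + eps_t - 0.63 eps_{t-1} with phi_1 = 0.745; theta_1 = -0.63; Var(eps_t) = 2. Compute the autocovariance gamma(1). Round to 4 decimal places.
\gamma(1) = 0.2743

Multiply the model equation by X_{t-k} and take expectations. With theta_0 = psi_0 = 1 and psi_j the MA(infinity) weights, this gives
  gamma(k) - sum_i phi_i gamma(k-i) = c_k,
  c_k = sigma^2 * sum_{j=k..q} theta_j psi_{j-k}   (c_k = 0 for k > q),
using gamma(-m) = gamma(m).
psi-weights needed (psi_j = theta_j + sum_i phi_i psi_{j-i}):
  psi_1 = theta_1 + phi_1 = -0.63 + (0.745) = 0.115
Right-hand sides:
  c_0 = sigma^2 (1 + theta_1 psi_1) = 2 * (1 + (-0.63)(0.115)) = 2 * 0.92755 = 1.8551
  c_1 = sigma^2 theta_1 = 2 * (-0.63) = -1.26
  c_2 = 0
Equations for k = 0 and k = 1 (AR order 1):
  gamma(0) = phi_1 gamma(1) + c_0
  gamma(1) = phi_1 gamma(0) + c_1
Substituting the second into the first: gamma(0) (1 - phi_1^2) = c_0 + phi_1 c_1, so
  gamma(0) = (c_0 + phi_1 c_1) / (1 - phi_1^2) = (1.8551 + (0.745)(-1.26)) / (1 - (0.745)^2) = 0.9164 / 0.444975 = 2.059442.
  gamma(1) = phi_1 gamma(0) + c_1 = (0.745)(2.059442) + (-1.26) = 0.274284.
Therefore gamma(1) = 0.2743 (to 4 decimal places).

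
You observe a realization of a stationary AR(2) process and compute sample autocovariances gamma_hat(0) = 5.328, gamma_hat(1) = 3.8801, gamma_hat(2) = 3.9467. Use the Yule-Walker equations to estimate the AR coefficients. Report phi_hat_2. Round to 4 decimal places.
\hat\phi_{2} = 0.4480

The Yule-Walker equations for an AR(p) process read, in matrix form,
  Gamma_p phi = r_p,   with   (Gamma_p)_{ij} = gamma(|i - j|),
                       (r_p)_i = gamma(i),   i,j = 1..p.
Substitute the sample gammas (Toeplitz matrix and right-hand side of size 2):
  Gamma_p = [[5.328, 3.8801], [3.8801, 5.328]]
  r_p     = [3.8801, 3.9467]
Written out:
  5.328 phi_1 + 3.8801 phi_2 = 3.8801
  3.8801 phi_1 + 5.328 phi_2 = 3.9467
Solve by Cramer's rule:
  det = gamma(0)^2 - gamma(1)^2 = (5.328)^2 - (3.8801)^2 = 28.387584 - 15.05517601 = 13.33240799
  phi_hat_1 = [gamma(1) gamma(0) - gamma(1) gamma(2)] / det = [(3.8801)(5.328) - (3.8801)(3.9467)] / 13.33240799 = 5.35958213 / 13.33240799 = 0.402
  phi_hat_2 = [gamma(0) gamma(2) - gamma(1)^2] / det = [(5.328)(3.9467) - (3.8801)^2] / 13.33240799 = 5.97284159 / 13.33240799 = 0.448
So phi_hat = [0.4020, 0.4480].
Therefore phi_hat_2 = 0.4480.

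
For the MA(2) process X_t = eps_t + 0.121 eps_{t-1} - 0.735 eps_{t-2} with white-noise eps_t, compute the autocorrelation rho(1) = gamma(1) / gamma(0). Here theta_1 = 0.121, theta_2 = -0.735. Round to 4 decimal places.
\rho(1) = 0.0206

For an MA(q) process with theta_0 = 1, the autocovariance is
  gamma(k) = sigma^2 * sum_{i=0..q-k} theta_i * theta_{i+k},
and rho(k) = gamma(k) / gamma(0). Sigma^2 cancels.
  numerator   = (1)*(0.121) + (0.121)*(-0.735) = 0.032065.
  denominator = (1)^2 + (0.121)^2 + (-0.735)^2 = 1.554866.
  rho(1) = 0.032065 / 1.554866 = 0.0206.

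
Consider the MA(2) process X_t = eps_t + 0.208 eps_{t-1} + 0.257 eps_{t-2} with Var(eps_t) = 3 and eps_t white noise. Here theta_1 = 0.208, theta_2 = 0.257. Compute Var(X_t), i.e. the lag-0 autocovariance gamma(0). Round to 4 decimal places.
\gamma(0) = 3.3279

For an MA(q) process X_t = eps_t + sum_i theta_i eps_{t-i} with
Var(eps_t) = sigma^2, the variance is
  gamma(0) = sigma^2 * (1 + sum_i theta_i^2).
  sum_i theta_i^2 = (0.208)^2 + (0.257)^2 = 0.043264 + 0.066049 = 0.109313.
  gamma(0) = 3 * (1 + 0.109313) = 3 * 1.109313 = 3.327939, which rounds to 3.3279.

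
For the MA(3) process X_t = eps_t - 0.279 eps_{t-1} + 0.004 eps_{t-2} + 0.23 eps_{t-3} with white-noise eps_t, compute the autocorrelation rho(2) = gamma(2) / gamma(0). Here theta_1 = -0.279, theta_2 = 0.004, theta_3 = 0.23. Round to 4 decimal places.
\rho(2) = -0.0532

For an MA(q) process with theta_0 = 1, the autocovariance is
  gamma(k) = sigma^2 * sum_{i=0..q-k} theta_i * theta_{i+k},
and rho(k) = gamma(k) / gamma(0). Sigma^2 cancels.
  numerator   = (1)*(0.004) + (-0.279)*(0.23) = -0.06017.
  denominator = (1)^2 + (-0.279)^2 + (0.004)^2 + (0.23)^2 = 1.130757.
  rho(2) = -0.06017 / 1.130757 = -0.0532.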